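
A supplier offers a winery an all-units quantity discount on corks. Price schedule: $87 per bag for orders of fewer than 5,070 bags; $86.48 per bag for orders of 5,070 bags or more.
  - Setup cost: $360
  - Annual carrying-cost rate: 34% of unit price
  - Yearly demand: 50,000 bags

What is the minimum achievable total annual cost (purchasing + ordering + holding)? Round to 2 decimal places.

H₁ = 34%×$87 = $29.5800;  H₂ = 34%×$86.48 = $29.4032
EOQ₁ = √(2×50,000×360/29.5800) = 1,103.19  (< 5,070, feasible at tier 1)
EOQ₂ = √(2×50,000×360/29.4032) = 1,106.51  (< 5,070 → use Q = 5,070 at tier-2 price)
TC(tier 1 (EOQ₁), Q≈1,103.2) = $4,382,632.50
TC(tier 2, Q≈5,070.0) = $4,402,087.41
Minimum at tier 1 (EOQ₁): $4,382,632.50

$4,382,632.50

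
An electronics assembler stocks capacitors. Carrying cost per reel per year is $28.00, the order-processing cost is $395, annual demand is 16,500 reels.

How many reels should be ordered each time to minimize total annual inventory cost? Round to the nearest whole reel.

Optimal lot size Q* = (2 × 16,500 × $395 / $28)^½ ≈ 682.30

682 reels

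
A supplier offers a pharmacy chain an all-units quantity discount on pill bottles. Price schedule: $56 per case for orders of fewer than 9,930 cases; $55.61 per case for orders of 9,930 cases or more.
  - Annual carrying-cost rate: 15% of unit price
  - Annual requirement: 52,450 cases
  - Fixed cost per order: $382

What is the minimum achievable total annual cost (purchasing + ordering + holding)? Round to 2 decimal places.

$2,955,546.75

H₁ = 15%×$56 = $8.4000;  H₂ = 15%×$55.61 = $8.3415
EOQ₁ = √(2×52,450×382/8.4000) = 2,184.14  (< 9,930, feasible at tier 1)
EOQ₂ = √(2×52,450×382/8.3415) = 2,191.78  (< 9,930 → use Q = 9,930 at tier-2 price)
TC(tier 1 (EOQ₁), Q≈2,184.1) = $2,955,546.75
TC(tier 2, Q≈9,930.0) = $2,960,177.76
Minimum at tier 1 (EOQ₁): $2,955,546.75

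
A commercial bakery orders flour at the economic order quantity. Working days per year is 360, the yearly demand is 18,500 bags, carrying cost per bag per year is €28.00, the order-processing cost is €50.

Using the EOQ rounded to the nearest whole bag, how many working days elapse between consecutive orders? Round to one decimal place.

EOQ = √(2DS/H) = √(2 × 18,500 × 50 / 28)
    = √(66,071.43) ≈ 257.04 → Q = 257 bags
Days between orders = 360 / (D/Q) = 360 / 71.984 ≈ 5.001

5.0 days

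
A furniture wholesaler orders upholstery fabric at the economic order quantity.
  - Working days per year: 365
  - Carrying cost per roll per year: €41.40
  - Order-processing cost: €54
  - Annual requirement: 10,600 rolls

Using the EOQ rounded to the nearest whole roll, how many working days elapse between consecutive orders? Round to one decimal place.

5.7 days

Q* = √(2·D·S / H) = √(2·10,600·54 / 41.4) = √27,652.2 ≈ 166.29 → Q = 166 rolls
T = Q/D × 365 days = 166/10,600 × 365 = 5.716 days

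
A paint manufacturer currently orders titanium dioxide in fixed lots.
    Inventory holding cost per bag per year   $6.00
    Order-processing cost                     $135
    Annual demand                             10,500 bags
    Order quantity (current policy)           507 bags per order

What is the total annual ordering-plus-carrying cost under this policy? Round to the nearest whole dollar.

Orders/yr = 10,500/507 = 20.710; ordering cost = 20.710 × $135 = $2,795.86
Average inventory = 507/2 = 253.5; holding cost = 253.5 × $6 = $1,521.00
Total = $2,795.86 + $1,521.00 = $4,316.86

$4,317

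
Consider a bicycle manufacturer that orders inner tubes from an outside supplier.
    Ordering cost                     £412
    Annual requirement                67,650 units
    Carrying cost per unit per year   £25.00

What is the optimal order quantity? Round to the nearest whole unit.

1,493 units

Optimal lot size Q* = (2 × 67,650 × £412 / £25)^½ ≈ 1,493.23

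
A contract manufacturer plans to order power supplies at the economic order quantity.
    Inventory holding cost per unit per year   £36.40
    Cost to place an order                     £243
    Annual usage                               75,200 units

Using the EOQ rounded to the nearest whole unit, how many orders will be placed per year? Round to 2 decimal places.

75.05 orders per year

Optimal lot size Q* = (2 × 75,200 × £243 / £36.4)^½ ≈ 1,002.02 → Q = 1,002
N = D/Q = 75,200/1,002 ≈ 75.050 orders/yr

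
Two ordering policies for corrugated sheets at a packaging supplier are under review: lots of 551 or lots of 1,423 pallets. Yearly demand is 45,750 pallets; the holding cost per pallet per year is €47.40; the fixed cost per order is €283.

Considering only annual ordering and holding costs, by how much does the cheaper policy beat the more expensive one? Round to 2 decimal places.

TC(Q) = (D/Q)S + (Q/2)H
TC(551) = (45,750/551)×283 + (551/2)×47.4 = €36,556.43
TC(1,423) = (45,750/1,423)×283 + (1,423/2)×47.4 = €42,823.66
|ΔTC| = |€36,556.43 − €42,823.66| = €6,267.23

€6,267.23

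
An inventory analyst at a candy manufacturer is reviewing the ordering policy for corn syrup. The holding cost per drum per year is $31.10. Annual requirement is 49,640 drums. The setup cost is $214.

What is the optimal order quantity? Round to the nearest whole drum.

EOQ = √(2DS/H) = √(2 × 49,640 × 214 / 31.1)
    = √(683,148.55) ≈ 826.53

827 drums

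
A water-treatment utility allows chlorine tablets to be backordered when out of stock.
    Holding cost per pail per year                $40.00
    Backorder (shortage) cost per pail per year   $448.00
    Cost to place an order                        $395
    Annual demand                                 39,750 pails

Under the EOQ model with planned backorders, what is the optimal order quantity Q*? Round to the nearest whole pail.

925 pails

Basic EOQ = √(2·39,750·395/40) = 886.038
Backorder adjustment √((H+b)/b) = √((40+448)/448) = 1.0437
Q* = 886.038 × 1.0437 ≈ 924.75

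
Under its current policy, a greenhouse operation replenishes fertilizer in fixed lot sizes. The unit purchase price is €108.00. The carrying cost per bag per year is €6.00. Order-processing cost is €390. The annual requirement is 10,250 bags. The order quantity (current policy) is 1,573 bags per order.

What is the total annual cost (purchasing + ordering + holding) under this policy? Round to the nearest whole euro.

€1,114,260

Ordering: D/Q × S = 10,250/1,573 × €390 = €2,541.32
Holding:  Q/2 × H = 1,573/2 × €6 = €4,719.00
Purchase cost = D·C = 10,250 × 108 = €1,107,000.00
Total = €2,541.32 + €4,719.00 + €1,107,000.00 = €1,114,260.32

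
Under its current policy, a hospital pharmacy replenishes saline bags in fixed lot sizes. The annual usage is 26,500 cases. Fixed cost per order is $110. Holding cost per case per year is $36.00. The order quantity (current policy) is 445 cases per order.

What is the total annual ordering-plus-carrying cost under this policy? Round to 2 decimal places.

Annual ordering cost = (D/Q)·S = (26,500/445) × 110 = $6,550.56
Annual holding cost  = (Q/2)·H = (445/2) × 36 = $8,010.00
Total = $6,550.56 + $8,010.00 = $14,560.56

$14,560.56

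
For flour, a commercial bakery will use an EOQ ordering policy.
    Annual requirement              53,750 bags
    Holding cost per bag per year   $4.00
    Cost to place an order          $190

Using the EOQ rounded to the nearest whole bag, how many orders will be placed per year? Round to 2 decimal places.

23.78 orders per year

2DS/H = 2·53,750·190/4 = 5,106,250.00
EOQ = √5,106,250.00 ≈ 2,259.70 → Q = 2,260
Orders per year = D/Q = 53,750 / 2,260 = 23.783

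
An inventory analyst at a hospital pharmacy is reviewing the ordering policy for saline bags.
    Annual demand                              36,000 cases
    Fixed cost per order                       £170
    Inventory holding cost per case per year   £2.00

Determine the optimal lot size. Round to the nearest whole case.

2DS/H = 2·36,000·170/2 = 6,120,000.00
EOQ = √6,120,000.00 ≈ 2,473.86

2,474 cases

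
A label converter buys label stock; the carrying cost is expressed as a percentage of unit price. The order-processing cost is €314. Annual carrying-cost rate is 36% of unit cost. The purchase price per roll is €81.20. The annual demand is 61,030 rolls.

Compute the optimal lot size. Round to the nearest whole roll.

1,145 rolls

Carrying cost H = €81.2 × 36% = €29.2320/roll/yr
EOQ = √(2DS/H) = √(2 × 61,030 × 314 / 29.232)
    = √(1,311,126.16) ≈ 1,145.04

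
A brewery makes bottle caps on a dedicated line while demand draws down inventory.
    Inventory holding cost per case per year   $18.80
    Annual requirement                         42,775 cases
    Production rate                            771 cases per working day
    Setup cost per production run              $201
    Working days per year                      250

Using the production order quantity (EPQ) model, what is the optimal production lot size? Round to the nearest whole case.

1,084 cases

d = 42,775/250 = 171.1000 cases/day;  effective holding cost H(1 − d/p) = 18.8·(1 − 171.1000/771) = 14.62791
Q* = √(2DS / H_eff) = √(2·42,775·201 / 14.62791) ≈ 1,084.22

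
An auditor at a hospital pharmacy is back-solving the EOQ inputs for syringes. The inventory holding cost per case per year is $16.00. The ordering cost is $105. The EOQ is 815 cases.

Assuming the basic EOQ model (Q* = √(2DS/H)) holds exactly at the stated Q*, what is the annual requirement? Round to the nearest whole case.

From Q* = √(2DS/H) ⇒ Q*² = 2DS/H.
D = Q²H / (2S) = 815² × 16 / (2 × 105) = 50,607.62

50,608 cases per year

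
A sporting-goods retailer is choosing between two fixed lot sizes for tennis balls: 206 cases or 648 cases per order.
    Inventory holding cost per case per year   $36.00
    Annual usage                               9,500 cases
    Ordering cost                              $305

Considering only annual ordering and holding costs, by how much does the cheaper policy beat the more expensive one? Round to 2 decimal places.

TC(Q) = (D/Q)S + (Q/2)H
TC(206) = (9,500/206)×305 + (206/2)×36 = $17,773.53
TC(648) = (9,500/648)×305 + (648/2)×36 = $16,135.45
|ΔTC| = |$17,773.53 − $16,135.45| = $1,638.08

$1,638.08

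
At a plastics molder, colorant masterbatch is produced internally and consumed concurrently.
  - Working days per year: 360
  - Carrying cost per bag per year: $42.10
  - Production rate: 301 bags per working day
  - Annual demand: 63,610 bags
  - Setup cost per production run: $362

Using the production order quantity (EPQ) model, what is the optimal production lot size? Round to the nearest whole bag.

1,628 bags

d = 63,610/360 = 176.6944 bags/day;  effective holding cost H(1 − d/p) = 42.1·(1 − 176.6944/301) = 17.38626
Q* = √(2DS / H_eff) = √(2·63,610·362 / 17.38626) ≈ 1,627.53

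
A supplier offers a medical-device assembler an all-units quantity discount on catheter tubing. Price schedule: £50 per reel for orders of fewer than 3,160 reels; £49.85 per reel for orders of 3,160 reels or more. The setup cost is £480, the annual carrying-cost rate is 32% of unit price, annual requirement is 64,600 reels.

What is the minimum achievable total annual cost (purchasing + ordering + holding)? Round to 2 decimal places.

£3,255,326.82

H₁ = 32%×£50 = £16.0000;  H₂ = 32%×£49.85 = £15.9520
EOQ₁ = √(2×64,600×480/16.0000) = 1,968.76  (< 3,160, feasible at tier 1)
EOQ₂ = √(2×64,600×480/15.9520) = 1,971.72  (< 3,160 → use Q = 3,160 at tier-2 price)
TC(tier 1 (EOQ₁), Q≈1,968.8) = £3,261,500.10
TC(tier 2, Q≈3,160.0) = £3,255,326.82
Minimum at tier 2: £3,255,326.82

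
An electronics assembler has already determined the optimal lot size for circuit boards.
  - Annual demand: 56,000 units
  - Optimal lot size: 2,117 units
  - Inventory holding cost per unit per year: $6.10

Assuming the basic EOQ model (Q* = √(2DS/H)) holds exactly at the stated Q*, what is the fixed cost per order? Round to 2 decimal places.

From Q* = √(2DS/H) ⇒ Q*² = 2DS/H.
S = Q²H / (2D) = 2,117² × 6.1 / (2 × 56,000) = 244.0920

$244.09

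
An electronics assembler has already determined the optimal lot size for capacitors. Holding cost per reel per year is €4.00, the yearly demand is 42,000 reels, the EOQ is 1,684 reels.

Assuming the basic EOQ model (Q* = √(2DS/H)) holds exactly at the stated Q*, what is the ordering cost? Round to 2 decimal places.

€135.04

Since Q* = (2DS/H)^½, squaring gives Q*²·H = 2DS.
S = Q²H / (2D) = 1,684² × 4 / (2 × 42,000) = 135.0408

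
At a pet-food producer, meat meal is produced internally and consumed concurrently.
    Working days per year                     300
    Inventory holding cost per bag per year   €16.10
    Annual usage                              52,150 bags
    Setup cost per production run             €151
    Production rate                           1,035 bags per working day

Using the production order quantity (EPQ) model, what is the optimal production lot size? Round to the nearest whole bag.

d = 52,150/300 = 173.8333 bags/day;  effective holding cost H(1 − d/p) = 16.1·(1 − 173.8333/1035) = 13.39593
Q* = √(2DS / H_eff) = √(2·52,150·151 / 13.39593) ≈ 1,084.29

1,084 bags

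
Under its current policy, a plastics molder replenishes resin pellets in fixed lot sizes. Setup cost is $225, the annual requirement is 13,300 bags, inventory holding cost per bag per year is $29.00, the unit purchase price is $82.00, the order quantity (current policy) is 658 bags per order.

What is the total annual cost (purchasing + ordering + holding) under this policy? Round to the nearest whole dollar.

$1,104,689

Ordering: D/Q × S = 13,300/658 × $225 = $4,547.87
Holding:  Q/2 × H = 658/2 × $29 = $9,541.00
Purchase cost = D·C = 13,300 × 82 = $1,090,600.00
Total = $4,547.87 + $9,541.00 + $1,090,600.00 = $1,104,688.87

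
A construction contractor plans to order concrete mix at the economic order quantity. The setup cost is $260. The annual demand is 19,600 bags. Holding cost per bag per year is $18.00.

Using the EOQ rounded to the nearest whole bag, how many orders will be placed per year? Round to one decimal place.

Q* = √(2·D·S / H) = √(2·19,600·260 / 18) = √566,222.2 ≈ 752.48 → Q = 752
N = D/Q = 19,600/752 ≈ 26.064 orders/yr

26.1 orders per year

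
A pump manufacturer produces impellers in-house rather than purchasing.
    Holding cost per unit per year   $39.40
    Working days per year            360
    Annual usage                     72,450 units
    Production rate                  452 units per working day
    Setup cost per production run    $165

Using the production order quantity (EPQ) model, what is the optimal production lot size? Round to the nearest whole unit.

1,046 units

Daily demand d = 72,450/360 = 201.250; p = 452; 1 − d/p = 0.55476
EPQ = √(2DS / (H(1 − d/p)))
    = √(2 × 72,450 × 165 / (39.4 × 0.55476)) ≈ 1,045.87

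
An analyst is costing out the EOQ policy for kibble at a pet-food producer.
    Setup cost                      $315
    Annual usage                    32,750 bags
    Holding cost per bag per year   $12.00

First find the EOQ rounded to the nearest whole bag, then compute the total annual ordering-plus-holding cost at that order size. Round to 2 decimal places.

$15,734.99

2DS/H = 2·32,750·315/12 = 1,719,375.00
EOQ = √1,719,375.00 ≈ 1,311.25 → Q = 1,311 bags
Orders/yr = 32,750/1,311 = 24.981; ordering cost = 24.981 × $315 = $7,868.99
Average inventory = 1,311/2 = 655.5; holding cost = 655.5 × $12 = $7,866.00
Total = $7,868.99 + $7,866.00 = $15,734.99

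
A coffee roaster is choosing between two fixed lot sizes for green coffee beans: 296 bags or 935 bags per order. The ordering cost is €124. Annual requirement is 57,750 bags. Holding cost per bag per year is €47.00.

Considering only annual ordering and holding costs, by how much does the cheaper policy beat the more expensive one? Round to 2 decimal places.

€1,517.24

Annual cost at Q: ordering D·S/Q plus holding Q·H/2.
TC(296) = (57,750/296)×124 + (296/2)×47 = €31,148.57
TC(935) = (57,750/935)×124 + (935/2)×47 = €29,631.32
|ΔTC| = |€31,148.57 − €29,631.32| = €1,517.24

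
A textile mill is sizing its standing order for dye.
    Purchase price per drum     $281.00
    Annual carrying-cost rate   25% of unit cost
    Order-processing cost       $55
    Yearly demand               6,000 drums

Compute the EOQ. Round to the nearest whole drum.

97 drums

Carrying cost H = $281 × 25% = $70.2500/drum/yr
Q* = √(2·D·S / H) = √(2·6,000·55 / 70.25) = √9,395.0 ≈ 96.93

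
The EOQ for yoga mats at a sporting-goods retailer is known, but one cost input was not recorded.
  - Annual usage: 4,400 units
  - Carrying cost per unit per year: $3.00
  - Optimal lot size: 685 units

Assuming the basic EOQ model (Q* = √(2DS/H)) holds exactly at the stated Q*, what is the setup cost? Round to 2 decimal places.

Since Q* = (2DS/H)^½, squaring gives Q*²·H = 2DS.
S = Q²H / (2D) = 685² × 3 / (2 × 4,400) = 159.9631

$159.96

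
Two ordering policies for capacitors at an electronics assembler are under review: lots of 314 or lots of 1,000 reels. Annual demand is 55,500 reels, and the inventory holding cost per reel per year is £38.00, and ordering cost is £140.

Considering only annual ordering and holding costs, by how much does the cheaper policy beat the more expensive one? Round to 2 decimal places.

Annual cost at Q: ordering D·S/Q plus holding Q·H/2.
TC(314) = (55,500/314)×140 + (314/2)×38 = £30,711.22
TC(1,000) = (55,500/1,000)×140 + (1,000/2)×38 = £26,770.00
Cheaper: Q = 1,000.  Difference = £3,941.22

£3,941.22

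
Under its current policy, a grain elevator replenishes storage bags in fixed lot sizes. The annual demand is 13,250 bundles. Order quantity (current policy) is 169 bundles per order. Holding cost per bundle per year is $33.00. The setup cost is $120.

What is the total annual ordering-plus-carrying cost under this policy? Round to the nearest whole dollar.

$12,197

Annual ordering cost = (D/Q)·S = (13,250/169) × 120 = $9,408.28
Annual holding cost  = (Q/2)·H = (169/2) × 33 = $2,788.50
Total = $9,408.28 + $2,788.50 = $12,196.78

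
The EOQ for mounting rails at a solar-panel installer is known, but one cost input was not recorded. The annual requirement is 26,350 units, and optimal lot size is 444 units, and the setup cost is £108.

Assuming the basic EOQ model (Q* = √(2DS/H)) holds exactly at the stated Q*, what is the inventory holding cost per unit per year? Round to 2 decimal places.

£28.87

From Q* = √(2DS/H) ⇒ Q*² = 2DS/H.
H = 2DS / Q² = 2 × 26,350 × 108 / 444² = 28.8714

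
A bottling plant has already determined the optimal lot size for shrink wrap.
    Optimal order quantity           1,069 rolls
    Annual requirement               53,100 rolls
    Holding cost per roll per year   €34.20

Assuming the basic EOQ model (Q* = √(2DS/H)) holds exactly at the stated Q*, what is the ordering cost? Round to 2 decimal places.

€368.01

EOQ relation: Q² = 2DS/H, so rearrange for the unknown.
S = Q²H / (2D) = 1,069² × 34.2 / (2 × 53,100) = 368.0078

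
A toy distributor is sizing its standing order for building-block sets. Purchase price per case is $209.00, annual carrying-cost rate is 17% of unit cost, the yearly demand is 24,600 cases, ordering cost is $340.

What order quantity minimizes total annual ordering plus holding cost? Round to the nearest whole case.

686 cases

Holding cost per case per year: H = 17% × $209 = $35.5300
2DS/H = 2·24,600·340/35.53 = 470,813.40
EOQ = √470,813.40 ≈ 686.16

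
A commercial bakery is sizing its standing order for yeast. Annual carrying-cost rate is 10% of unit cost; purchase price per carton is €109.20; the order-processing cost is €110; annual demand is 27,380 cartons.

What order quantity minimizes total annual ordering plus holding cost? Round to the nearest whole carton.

Carrying cost H = €109.2 × 10% = €10.9200/carton/yr
EOQ = √(2DS/H) = √(2 × 27,380 × 110 / 10.92)
    = √(551,611.72) ≈ 742.71

743 cartons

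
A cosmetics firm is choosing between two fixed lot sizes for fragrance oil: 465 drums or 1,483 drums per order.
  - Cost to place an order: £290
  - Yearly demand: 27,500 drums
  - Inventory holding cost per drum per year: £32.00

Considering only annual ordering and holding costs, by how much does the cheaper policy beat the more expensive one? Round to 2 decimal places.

£4,515.08

TC(Q) = (D/Q)S + (Q/2)H
TC(465) = (27,500/465)×290 + (465/2)×32 = £24,590.54
TC(1,483) = (27,500/1,483)×290 + (1,483/2)×32 = £29,105.61
Lots of 465 are cheaper by £4,515.08.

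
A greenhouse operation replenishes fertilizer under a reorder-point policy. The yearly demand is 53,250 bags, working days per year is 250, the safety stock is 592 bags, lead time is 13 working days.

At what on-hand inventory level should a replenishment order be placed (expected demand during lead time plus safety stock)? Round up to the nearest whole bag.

3,361 bags

Daily demand d = 53,250 / 250 = 213.000 bags/day
Demand during lead time = 213.000 × 13 = 2,769.00
Reorder point = 2,769.00 + 592 = 3,361.00 → round up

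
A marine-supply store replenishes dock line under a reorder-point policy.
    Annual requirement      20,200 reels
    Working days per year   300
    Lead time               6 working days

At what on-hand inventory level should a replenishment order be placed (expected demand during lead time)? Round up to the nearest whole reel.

404 reels

Daily demand d = 20,200 / 300 = 67.333 reels/day
Demand during lead time = 67.333 × 6 = 404.00
Reorder point = 404.00 → round up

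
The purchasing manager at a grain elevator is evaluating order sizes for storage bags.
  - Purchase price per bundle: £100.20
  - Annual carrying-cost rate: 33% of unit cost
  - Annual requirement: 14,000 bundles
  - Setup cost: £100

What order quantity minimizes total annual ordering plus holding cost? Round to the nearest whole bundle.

291 bundles

Carrying cost H = £100.2 × 33% = £33.0660/bundle/yr
Optimal lot size Q* = (2 × 14,000 × £100 / £33.066)^½ ≈ 291.00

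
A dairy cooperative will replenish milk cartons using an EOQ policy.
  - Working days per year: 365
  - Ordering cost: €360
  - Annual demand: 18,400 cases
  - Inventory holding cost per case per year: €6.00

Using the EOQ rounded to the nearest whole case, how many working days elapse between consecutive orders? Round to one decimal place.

Q* = √(2·D·S / H) = √(2·18,400·360 / 6) = √2,208,000.0 ≈ 1,485.93 → Q = 1,486 cases
Days between orders = 365 / (D/Q) = 365 / 12.382 ≈ 29.478

29.5 days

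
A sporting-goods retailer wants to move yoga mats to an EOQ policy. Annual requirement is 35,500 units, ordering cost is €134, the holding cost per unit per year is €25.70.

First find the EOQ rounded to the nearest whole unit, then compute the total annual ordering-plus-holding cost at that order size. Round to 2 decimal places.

EOQ = √(2DS/H) = √(2 × 35,500 × 134 / 25.7)
    = √(370,194.55) ≈ 608.44 → Q = 608 units
Orders/yr = 35,500/608 = 58.388; ordering cost = 58.388 × €134 = €7,824.01
Average inventory = 608/2 = 304; holding cost = 304 × €25.7 = €7,812.80
Total = €7,824.01 + €7,812.80 = €15,636.81

€15,636.81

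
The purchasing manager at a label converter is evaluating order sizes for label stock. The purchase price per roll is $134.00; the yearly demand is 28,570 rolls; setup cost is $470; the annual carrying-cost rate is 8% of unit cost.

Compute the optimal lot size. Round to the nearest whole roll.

Holding cost per roll per year: H = 8% × $134 = $10.7200
Q* = √(2·D·S / H) = √(2·28,570·470 / 10.72) = √2,505,205.2 ≈ 1,582.78

1,583 rolls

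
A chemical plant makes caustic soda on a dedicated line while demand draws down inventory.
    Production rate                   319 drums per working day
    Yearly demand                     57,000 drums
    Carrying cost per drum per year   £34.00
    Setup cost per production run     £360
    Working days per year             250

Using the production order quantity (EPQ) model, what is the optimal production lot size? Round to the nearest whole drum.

d = 57,000/250 = 228.0000 drums/day;  effective holding cost H(1 − d/p) = 34·(1 − 228.0000/319) = 9.69906
Q* = √(2DS / H_eff) = √(2·57,000·360 / 9.69906) ≈ 2,057.02

2,057 drums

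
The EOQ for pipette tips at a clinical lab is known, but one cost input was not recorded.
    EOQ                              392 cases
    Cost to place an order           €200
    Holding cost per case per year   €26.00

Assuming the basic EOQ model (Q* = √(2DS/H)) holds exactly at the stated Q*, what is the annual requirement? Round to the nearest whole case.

9,988 cases per year

From Q* = √(2DS/H) ⇒ Q*² = 2DS/H.
D = Q²H / (2S) = 392² × 26 / (2 × 200) = 9,988.16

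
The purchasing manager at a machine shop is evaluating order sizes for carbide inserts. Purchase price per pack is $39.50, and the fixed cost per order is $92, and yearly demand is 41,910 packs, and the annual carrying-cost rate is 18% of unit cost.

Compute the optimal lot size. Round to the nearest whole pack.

H = i·C = 0.18 × $39.5 = $7.1100 per pack-year
Optimal lot size Q* = (2 × 41,910 × $92 / $7.11)^½ ≈ 1,041.44

1,041 packs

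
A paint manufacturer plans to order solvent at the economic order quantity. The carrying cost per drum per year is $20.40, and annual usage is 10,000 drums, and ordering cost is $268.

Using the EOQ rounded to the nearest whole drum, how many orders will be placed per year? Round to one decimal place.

EOQ = √(2DS/H) = √(2 × 10,000 × 268 / 20.4)
    = √(262,745.10) ≈ 512.59 → Q = 513
Orders per year = D/Q = 10,000 / 513 = 19.493

19.5 orders per year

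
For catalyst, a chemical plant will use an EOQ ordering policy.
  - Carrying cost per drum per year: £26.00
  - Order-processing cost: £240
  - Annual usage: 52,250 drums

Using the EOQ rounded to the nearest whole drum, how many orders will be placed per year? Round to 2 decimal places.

Optimal lot size Q* = (2 × 52,250 × £240 / £26)^½ ≈ 982.15 → Q = 982
Orders per year = D/Q = 52,250 / 982 = 53.208

53.21 orders per year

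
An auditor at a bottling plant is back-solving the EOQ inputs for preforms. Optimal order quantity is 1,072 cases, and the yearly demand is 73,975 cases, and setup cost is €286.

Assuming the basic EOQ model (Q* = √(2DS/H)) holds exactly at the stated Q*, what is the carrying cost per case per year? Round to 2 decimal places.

EOQ relation: Q² = 2DS/H, so rearrange for the unknown.
H = 2DS / Q² = 2 × 73,975 × 286 / 1,072² = 36.8206

€36.82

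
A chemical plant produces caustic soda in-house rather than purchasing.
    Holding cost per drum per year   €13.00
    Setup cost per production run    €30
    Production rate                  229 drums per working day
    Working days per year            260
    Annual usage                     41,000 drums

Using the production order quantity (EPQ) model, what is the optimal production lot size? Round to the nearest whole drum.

Daily demand d = 41,000/260 = 157.692; p = 229; 1 − d/p = 0.31139
EPQ = √(2DS / (H(1 − d/p)))
    = √(2 × 41,000 × 30 / (13 × 0.31139)) ≈ 779.55

780 drums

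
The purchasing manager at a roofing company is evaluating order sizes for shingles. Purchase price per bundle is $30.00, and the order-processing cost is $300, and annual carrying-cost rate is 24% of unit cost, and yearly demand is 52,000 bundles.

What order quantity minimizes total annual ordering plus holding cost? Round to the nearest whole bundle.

Carrying cost H = $30 × 24% = $7.2000/bundle/yr
Q* = √(2·D·S / H) = √(2·52,000·300 / 7.2) = √4,333,333.3 ≈ 2,081.67

2,082 bundles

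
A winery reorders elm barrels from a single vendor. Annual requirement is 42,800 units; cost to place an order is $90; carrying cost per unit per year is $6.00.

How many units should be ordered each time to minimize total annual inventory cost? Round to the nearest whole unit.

Optimal lot size Q* = (2 × 42,800 × $90 / $6)^½ ≈ 1,133.14

1,133 units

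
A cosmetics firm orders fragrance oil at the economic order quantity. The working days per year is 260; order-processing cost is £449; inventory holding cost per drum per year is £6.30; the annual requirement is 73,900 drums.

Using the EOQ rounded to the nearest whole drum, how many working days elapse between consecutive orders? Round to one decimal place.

2DS/H = 2·73,900·449/6.3 = 10,533,682.54
EOQ = √10,533,682.54 ≈ 3,245.56 → Q = 3,246 drums
Cycle time = (working days × Q)/D = (260 × 3,246) / 73,900 = 11.420 days

11.4 days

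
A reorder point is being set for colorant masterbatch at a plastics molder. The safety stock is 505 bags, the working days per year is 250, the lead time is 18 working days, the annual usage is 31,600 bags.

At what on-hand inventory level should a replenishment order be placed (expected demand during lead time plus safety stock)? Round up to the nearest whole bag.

Daily demand d = 31,600 / 250 = 126.400 bags/day
Demand during lead time = 126.400 × 18 = 2,275.20
Reorder point = 2,275.20 + 505 = 2,780.20 → round up

2,781 bags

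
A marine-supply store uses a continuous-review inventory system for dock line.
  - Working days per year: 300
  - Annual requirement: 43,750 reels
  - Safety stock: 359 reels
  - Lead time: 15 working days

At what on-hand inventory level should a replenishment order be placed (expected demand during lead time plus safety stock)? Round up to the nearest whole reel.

2,547 reels

Daily demand d = 43,750 / 300 = 145.833 reels/day
Demand during lead time = 145.833 × 15 = 2,187.50
Reorder point = 2,187.50 + 359 = 2,546.50 → round up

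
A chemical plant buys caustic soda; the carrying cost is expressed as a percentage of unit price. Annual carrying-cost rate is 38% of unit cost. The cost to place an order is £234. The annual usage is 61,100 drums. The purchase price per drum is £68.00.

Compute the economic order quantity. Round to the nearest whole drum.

1,052 drums

Holding cost per drum per year: H = 38% × £68 = £25.8400
Optimal lot size Q* = (2 × 61,100 × £234 / £25.84)^½ ≈ 1,051.96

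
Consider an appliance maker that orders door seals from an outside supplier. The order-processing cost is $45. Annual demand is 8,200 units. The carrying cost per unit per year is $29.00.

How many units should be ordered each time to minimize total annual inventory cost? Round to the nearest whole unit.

EOQ = √(2DS/H) = √(2 × 8,200 × 45 / 29)
    = √(25,448.28) ≈ 159.53

160 units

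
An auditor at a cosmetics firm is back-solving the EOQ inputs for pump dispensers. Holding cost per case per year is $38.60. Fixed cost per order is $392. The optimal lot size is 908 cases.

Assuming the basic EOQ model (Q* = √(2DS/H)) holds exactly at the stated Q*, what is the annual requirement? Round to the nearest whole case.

40,592 cases per year

Since Q* = (2DS/H)^½, squaring gives Q*²·H = 2DS.
D = Q²H / (2S) = 908² × 38.6 / (2 × 392) = 40,592.23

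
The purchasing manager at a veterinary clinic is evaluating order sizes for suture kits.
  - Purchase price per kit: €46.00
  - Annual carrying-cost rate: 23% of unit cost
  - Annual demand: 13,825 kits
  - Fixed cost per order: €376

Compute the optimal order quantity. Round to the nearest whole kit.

991 kits

Holding cost per kit per year: H = 23% × €46 = €10.5800
2DS/H = 2·13,825·376/10.58 = 982,646.50
EOQ = √982,646.50 ≈ 991.29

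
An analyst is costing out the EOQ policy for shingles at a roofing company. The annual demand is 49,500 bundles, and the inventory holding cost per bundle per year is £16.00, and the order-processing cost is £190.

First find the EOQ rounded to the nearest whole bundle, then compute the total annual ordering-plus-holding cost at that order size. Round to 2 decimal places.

£17,348.20

2DS/H = 2·49,500·190/16 = 1,175,625.00
EOQ = √1,175,625.00 ≈ 1,084.26 → Q = 1,084 bundles
Ordering: D/Q × S = 49,500/1,084 × £190 = £8,676.20
Holding:  Q/2 × H = 1,084/2 × £16 = £8,672.00
Total = £8,676.20 + £8,672.00 = £17,348.20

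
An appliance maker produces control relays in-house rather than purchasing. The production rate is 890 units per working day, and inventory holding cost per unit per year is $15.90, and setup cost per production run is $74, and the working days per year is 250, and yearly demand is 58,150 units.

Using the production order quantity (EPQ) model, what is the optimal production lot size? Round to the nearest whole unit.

856 units

d = 58,150/250 = 232.6000 units/day;  effective holding cost H(1 − d/p) = 15.9·(1 − 232.6000/890) = 11.74456
Q* = √(2DS / H_eff) = √(2·58,150·74 / 11.74456) ≈ 856.03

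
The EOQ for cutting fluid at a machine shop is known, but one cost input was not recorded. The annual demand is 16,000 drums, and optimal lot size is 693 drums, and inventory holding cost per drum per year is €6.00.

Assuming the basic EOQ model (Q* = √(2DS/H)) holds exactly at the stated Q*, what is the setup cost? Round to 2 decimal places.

€90.05

EOQ relation: Q² = 2DS/H, so rearrange for the unknown.
S = Q²H / (2D) = 693² × 6 / (2 × 16,000) = 90.0467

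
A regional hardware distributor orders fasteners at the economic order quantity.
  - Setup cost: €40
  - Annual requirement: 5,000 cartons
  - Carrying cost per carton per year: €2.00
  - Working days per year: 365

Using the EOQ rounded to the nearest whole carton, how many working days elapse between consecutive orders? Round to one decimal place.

Optimal lot size Q* = (2 × 5,000 × €40 / €2)^½ ≈ 447.21 → Q = 447 cartons
T = Q/D × 365 days = 447/5,000 × 365 = 32.631 days

32.6 days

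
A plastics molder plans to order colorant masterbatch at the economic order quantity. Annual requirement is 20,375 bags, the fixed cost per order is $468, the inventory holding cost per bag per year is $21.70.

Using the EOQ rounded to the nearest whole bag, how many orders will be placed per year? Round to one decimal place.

EOQ = √(2DS/H) = √(2 × 20,375 × 468 / 21.7)
    = √(878,847.93) ≈ 937.47 → Q = 937
N = D/Q = 20,375/937 ≈ 21.745 orders/yr

21.7 orders per year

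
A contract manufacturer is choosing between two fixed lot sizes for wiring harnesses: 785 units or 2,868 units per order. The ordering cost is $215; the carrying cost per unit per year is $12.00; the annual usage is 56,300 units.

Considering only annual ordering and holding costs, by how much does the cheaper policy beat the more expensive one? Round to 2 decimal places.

$1,298.79

TC(Q) = (D/Q)S + (Q/2)H
TC(785) = (56,300/785)×215 + (785/2)×12 = $20,129.75
TC(2,868) = (56,300/2,868)×215 + (2,868/2)×12 = $21,428.54
Cheaper: Q = 785.  Difference = $1,298.79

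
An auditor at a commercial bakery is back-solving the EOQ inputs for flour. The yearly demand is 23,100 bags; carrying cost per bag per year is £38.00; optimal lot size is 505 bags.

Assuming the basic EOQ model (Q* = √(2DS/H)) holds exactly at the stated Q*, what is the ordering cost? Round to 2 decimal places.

£209.76

From Q* = √(2DS/H) ⇒ Q*² = 2DS/H.
S = Q²H / (2D) = 505² × 38 / (2 × 23,100) = 209.7608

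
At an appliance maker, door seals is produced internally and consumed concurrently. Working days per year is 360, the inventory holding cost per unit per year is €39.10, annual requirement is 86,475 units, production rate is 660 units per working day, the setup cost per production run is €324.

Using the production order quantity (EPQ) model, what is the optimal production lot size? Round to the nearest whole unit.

1,501 units

d = 86,475/360 = 240.2083 units/day;  effective holding cost H(1 − d/p) = 39.1·(1 − 240.2083/660) = 24.86948
Q* = √(2DS / H_eff) = √(2·86,475·324 / 24.86948) ≈ 1,501.06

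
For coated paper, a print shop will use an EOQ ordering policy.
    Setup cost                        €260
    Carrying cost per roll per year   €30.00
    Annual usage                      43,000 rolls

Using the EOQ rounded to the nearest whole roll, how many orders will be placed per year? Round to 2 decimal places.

49.83 orders per year

2DS/H = 2·43,000·260/30 = 745,333.33
EOQ = √745,333.33 ≈ 863.33 → Q = 863
Orders per year = D/Q = 43,000 / 863 = 49.826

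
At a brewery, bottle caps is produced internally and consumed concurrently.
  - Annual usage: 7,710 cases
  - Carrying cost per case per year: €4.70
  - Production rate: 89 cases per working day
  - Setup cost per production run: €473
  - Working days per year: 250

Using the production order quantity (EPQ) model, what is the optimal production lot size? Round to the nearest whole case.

1,541 cases

Daily demand d = 7,710/250 = 30.840; p = 89; 1 − d/p = 0.65348
EPQ = √(2DS / (H(1 − d/p)))
    = √(2 × 7,710 × 473 / (4.7 × 0.65348)) ≈ 1,541.01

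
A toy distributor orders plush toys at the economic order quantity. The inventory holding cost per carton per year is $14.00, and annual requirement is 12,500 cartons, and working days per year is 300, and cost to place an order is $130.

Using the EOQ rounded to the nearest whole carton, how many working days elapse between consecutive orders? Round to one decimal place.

Optimal lot size Q* = (2 × 12,500 × $130 / $14)^½ ≈ 481.81 → Q = 482 cartons
Days between orders = 300 / (D/Q) = 300 / 25.934 ≈ 11.568

11.6 days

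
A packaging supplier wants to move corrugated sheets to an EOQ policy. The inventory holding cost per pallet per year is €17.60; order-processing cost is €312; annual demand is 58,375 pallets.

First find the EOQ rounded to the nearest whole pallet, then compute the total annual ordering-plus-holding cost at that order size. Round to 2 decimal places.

EOQ = √(2DS/H) = √(2 × 58,375 × 312 / 17.6)
    = √(2,069,659.09) ≈ 1,438.63 → Q = 1,439 pallets
Orders/yr = 58,375/1,439 = 40.566; ordering cost = 40.566 × €312 = €12,656.71
Average inventory = 1,439/2 = 719.5; holding cost = 719.5 × €17.6 = €12,663.20
Total = €12,656.71 + €12,663.20 = €25,319.91

€25,319.91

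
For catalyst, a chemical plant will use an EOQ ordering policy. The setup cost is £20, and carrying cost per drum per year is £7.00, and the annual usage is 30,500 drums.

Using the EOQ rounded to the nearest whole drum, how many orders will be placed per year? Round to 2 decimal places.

2DS/H = 2·30,500·20/7 = 174,285.71
EOQ = √174,285.71 ≈ 417.48 → Q = 417
N = D/Q = 30,500/417 ≈ 73.141 orders/yr

73.14 orders per year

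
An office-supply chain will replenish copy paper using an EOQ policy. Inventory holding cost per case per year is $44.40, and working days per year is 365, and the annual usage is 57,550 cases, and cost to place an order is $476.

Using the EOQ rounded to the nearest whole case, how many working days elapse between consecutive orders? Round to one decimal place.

EOQ = √(2DS/H) = √(2 × 57,550 × 476 / 44.4)
    = √(1,233,954.95) ≈ 1,110.84 → Q = 1,111 cases
Cycle time = (working days × Q)/D = (365 × 1,111) / 57,550 = 7.046 days

7.0 days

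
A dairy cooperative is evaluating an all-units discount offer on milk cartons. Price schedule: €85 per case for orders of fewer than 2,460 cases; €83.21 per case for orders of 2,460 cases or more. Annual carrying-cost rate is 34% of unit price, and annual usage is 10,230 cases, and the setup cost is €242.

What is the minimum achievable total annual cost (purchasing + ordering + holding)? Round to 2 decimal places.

H₁ = 34%×€85 = €28.9000;  H₂ = 34%×€83.21 = €28.2914
EOQ₁ = √(2×10,230×242/28.9000) = 413.92  (< 2,460, feasible at tier 1)
EOQ₂ = √(2×10,230×242/28.2914) = 418.34  (< 2,460 → use Q = 2,460 at tier-2 price)
TC(tier 1 (EOQ₁), Q≈413.9) = €881,512.15
TC(tier 2, Q≈2,460.0) = €887,043.09
Minimum at tier 1 (EOQ₁): €881,512.15

€881,512.15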